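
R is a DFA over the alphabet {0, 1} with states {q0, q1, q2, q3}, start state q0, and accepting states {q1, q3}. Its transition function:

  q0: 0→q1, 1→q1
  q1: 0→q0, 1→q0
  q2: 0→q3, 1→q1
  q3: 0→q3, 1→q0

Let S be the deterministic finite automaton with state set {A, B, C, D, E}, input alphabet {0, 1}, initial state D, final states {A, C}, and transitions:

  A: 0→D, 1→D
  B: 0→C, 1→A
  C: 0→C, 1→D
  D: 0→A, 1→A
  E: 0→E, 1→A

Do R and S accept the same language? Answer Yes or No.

Yes

Exploring the product automaton R × S from the start pair (q0, D), following both machines on each input symbol, reaches 2 state pairs: (q0, D), (q1, A).
R accepts in {q1, q3} and S accepts in {A, C}. In every reachable pair the two components are either both accepting — (q1, A) — or both non-accepting, so no string is accepted by exactly one of the machines: L(R) \ L(S) and L(S) \ L(R) are both empty.
Hence every string is accepted by R iff it is accepted by S, and the two languages coincide.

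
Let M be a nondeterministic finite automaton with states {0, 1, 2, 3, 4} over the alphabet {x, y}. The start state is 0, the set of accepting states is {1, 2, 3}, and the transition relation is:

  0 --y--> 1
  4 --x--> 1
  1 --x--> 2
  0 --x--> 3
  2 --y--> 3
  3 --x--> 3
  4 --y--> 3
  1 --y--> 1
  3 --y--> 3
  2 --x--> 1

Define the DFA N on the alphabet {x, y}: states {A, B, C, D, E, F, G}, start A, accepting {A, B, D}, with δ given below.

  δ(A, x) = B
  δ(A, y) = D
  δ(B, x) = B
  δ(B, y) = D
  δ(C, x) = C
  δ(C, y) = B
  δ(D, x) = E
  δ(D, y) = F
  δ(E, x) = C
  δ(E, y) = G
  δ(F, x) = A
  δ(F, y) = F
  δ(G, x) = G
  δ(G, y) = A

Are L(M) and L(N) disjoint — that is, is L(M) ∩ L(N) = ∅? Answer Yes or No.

No

The string x is accepted by both M and N.
Hence L(M) ∩ L(N) ≠ ∅.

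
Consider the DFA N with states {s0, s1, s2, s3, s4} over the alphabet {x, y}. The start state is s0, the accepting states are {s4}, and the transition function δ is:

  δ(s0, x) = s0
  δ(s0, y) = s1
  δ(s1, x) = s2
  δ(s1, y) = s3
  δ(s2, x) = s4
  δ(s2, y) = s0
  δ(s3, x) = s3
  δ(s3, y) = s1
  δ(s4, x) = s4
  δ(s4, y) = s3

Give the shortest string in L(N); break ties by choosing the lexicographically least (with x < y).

A breadth-first search from s0 reaches an accepting state first via the path s0 → s1 → s2 → s4 on input yxx.
No string of length < 3 is accepted (BFS exhausts all shorter strings without reaching an accepting state), and yxx is the lexicographically least accepting string of length 3.

yxx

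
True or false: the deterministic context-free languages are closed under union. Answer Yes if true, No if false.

No

{aⁿbⁿ : n≥0} and {aⁿb²ⁿ : n≥0} are each accepted by a deterministic PDA (push the a's; pop one per b, respectively one per two b's), but their union U is not. Suppose a DPDA M accepted U. Being deterministic, M has a single run on aⁿb²ⁿ, and since aⁿbⁿ ∈ U that run passes through an accepting configuration right after consuming the prefix aⁿbⁿ and then goes on to accept again after n more b's. Build an ordinary (nondeterministic) PDA M′ that simulates M on a's and b's and, at any moment when M is in an accepting state, may switch to a second mode in which it reads only c's, feeding each c to M as a b; M′ accepts when M does. Then M′ accepts aⁱbʲcᵏ (k≥1) exactly when both aⁱbʲ ∈ U and aⁱbʲ⁺ᵏ ∈ U, and checking the four cases (i=j or j=2i, combined with j+k=i or j+k=2i) leaves only i=j=k: so L(M′) ∩ a*b*c⁺ = {aⁿbⁿcⁿ : n≥1} would be context-free, which it is not (pumping lemma) — contradiction. (The union is an unambiguous CFL; it is determinism, not unambiguity, that fails.)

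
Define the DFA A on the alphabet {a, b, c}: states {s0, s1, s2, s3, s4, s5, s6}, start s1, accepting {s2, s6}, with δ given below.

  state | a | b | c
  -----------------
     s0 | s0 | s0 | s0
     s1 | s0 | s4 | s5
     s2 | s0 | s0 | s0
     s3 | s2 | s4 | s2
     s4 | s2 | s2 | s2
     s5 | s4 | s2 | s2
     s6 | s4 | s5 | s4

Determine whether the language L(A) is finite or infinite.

The useful states (reachable from s1 and able to reach an accepting state) are {s1, s2, s4, s5}.
Restricted to these states the transition graph has no cycle, so every accepting path has bounded length and L is finite.

finite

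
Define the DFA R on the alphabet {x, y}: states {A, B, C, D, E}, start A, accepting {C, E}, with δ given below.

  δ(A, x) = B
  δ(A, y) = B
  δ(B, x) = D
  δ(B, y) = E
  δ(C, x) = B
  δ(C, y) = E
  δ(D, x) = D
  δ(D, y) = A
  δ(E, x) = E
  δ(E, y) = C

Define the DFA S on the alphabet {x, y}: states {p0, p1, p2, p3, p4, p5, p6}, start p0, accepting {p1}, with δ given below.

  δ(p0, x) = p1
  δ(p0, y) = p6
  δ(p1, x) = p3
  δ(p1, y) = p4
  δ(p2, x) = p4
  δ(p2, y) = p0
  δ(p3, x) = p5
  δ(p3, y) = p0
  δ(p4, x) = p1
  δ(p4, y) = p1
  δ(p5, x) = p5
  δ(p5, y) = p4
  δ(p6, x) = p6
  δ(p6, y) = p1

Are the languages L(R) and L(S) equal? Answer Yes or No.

No

The string xy is accepted by R but rejected by S.
So L(R) ≠ L(S).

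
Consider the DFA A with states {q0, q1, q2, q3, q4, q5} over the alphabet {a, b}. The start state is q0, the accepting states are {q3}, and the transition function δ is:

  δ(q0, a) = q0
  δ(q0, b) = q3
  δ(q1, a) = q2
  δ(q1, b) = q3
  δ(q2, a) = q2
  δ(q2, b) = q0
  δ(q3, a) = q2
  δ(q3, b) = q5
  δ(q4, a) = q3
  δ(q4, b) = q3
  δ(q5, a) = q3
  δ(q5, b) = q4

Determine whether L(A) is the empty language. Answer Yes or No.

The string b is accepted: the run q0 → q3 ends in the accepting state q3.
Since at least one string is accepted, L(A) is not empty.

No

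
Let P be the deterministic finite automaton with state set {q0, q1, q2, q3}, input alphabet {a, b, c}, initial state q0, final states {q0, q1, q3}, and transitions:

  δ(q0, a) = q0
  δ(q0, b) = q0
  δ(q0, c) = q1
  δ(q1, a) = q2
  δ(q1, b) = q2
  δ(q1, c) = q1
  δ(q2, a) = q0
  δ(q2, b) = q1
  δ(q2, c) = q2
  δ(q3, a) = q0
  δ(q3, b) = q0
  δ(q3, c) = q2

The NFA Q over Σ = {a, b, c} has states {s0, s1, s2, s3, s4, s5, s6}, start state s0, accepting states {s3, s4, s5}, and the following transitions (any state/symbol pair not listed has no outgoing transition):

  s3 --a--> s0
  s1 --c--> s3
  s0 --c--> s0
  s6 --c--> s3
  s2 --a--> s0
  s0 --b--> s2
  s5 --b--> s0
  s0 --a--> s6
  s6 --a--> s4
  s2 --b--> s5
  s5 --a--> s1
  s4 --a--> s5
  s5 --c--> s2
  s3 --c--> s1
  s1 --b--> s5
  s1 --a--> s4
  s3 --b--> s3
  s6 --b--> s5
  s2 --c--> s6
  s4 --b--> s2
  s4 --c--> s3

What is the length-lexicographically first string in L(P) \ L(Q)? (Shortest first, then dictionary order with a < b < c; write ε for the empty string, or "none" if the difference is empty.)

The empty string ε is accepted by P but not by Q.
Since ε is the unique shortest string, it is the required witness.

ε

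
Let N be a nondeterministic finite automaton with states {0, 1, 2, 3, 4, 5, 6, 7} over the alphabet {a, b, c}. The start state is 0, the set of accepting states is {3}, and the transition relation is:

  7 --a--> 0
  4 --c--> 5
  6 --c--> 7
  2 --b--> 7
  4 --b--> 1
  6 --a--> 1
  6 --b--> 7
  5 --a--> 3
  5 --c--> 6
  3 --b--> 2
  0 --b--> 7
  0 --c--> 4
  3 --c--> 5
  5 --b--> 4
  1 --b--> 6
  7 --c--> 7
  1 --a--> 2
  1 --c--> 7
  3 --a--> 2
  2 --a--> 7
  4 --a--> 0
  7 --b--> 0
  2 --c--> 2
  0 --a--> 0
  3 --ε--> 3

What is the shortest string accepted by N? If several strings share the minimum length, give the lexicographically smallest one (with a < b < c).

A breadth-first search from 0 reaches an accepting state first via the path 0 → 4 → 5 → 3 on input cca.
No string of length < 3 is accepted (BFS exhausts all shorter strings without reaching an accepting state), and cca is the lexicographically least accepting string of length 3.

cca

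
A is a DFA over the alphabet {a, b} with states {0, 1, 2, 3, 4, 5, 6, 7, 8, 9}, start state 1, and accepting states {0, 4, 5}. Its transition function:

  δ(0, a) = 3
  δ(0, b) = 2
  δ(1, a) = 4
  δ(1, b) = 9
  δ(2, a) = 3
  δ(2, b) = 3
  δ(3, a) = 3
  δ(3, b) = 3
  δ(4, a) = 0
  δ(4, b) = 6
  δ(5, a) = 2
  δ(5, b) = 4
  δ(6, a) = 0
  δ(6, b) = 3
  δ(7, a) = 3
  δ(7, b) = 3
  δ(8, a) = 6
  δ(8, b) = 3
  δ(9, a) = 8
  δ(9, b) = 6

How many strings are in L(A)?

The useful subgraph on states {0, 1, 4, 6, 8, 9} is acyclic, so L(A) is finite; the longest accepting path visits 5 useful states, giving maximum string length 4.
Counting accepting paths from 1 by length: 1 of length 1, 1 of length 2, 2 of length 3, 1 of length 4. Total 5.

5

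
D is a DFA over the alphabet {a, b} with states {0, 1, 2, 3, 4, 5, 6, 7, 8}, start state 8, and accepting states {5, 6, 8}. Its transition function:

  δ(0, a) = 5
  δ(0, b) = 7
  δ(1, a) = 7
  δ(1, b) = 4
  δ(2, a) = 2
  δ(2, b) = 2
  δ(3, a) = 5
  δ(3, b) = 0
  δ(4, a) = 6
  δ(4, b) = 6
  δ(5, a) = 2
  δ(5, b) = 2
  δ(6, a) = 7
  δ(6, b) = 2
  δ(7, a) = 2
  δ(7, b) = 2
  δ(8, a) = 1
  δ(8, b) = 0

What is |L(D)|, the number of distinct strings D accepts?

4

The useful subgraph on states {0, 1, 4, 5, 6, 8} is acyclic, so L(D) is finite; the longest accepting path visits 4 useful states, giving maximum string length 3.
Counting accepting paths from 8 by length: 1 of length 0, 1 of length 2, 2 of length 3. Total 4.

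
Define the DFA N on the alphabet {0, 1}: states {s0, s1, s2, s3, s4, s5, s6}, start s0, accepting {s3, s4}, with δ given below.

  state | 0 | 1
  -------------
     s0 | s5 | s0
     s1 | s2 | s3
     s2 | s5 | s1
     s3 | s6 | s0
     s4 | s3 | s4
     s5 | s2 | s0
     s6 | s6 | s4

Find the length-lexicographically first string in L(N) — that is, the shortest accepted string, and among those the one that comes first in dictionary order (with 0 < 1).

0011

A breadth-first search from s0 reaches an accepting state first via the path s0 → s5 → s2 → s1 → s3 on input 0011.
No string of length < 4 is accepted (BFS exhausts all shorter strings without reaching an accepting state), and 0011 is the lexicographically least accepting string of length 4.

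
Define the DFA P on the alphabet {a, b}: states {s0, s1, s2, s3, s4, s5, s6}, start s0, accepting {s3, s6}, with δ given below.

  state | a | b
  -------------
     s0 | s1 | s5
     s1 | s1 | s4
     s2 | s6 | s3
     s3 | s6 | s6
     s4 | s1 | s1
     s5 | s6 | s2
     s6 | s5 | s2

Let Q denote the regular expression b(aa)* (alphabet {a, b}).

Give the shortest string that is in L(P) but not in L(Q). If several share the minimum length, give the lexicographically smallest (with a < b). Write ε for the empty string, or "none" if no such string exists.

The string ba is accepted by P but not by Q.
No shorter string lies in the difference, and ba is the lexicographically first length-2 string in L(P) \ L(Q).

ba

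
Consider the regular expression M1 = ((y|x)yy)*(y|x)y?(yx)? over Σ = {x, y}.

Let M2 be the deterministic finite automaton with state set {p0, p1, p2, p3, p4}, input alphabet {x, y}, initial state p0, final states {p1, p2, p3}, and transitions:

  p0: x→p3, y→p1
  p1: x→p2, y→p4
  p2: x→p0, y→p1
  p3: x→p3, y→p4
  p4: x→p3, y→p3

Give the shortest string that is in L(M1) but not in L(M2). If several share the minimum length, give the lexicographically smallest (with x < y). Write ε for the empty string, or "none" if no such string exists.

xy

The string xy is accepted by M1 but not by M2.
No shorter string lies in the difference, and xy is the lexicographically first length-2 string in L(M1) \ L(M2).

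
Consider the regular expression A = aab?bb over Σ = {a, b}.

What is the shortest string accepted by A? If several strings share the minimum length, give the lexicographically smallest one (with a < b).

aabb

By inspection of the expression, no string of length less than 4 matches, and aabb is the lexicographically first match of length 4.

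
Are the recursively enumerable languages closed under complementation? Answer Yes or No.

No

If both L and its complement were r.e., running the two recognisers in parallel would decide L, so L would be recursive; but there are r.e. languages that are not recursive (e.g. the halting problem), and their complements are therefore not r.e.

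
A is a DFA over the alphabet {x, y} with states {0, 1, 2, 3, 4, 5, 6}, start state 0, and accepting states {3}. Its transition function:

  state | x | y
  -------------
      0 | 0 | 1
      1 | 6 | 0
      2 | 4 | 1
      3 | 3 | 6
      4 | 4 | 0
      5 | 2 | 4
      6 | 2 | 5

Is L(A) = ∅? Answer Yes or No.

Yes

The states reachable from the start state are {0, 1, 2, 4, 5, 6}.
None of the accepting states {3} is reachable, so no string is accepted and L(A) = ∅.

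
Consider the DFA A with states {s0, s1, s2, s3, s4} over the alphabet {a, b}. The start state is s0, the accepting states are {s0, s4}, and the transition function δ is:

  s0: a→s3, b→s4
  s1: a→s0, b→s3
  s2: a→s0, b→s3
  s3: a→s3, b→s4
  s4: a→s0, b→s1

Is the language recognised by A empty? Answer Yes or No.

The empty string ε is accepted: the run s0 ends in the accepting state s0.
Since at least one string is accepted, L(A) is not empty.

No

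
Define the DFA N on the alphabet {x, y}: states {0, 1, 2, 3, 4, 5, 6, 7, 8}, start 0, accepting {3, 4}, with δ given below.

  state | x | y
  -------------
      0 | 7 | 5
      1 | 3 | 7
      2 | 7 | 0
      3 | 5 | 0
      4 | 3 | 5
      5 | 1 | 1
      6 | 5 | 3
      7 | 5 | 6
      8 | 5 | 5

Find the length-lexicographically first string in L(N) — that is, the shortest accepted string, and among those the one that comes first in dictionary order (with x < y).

A breadth-first search from 0 reaches an accepting state first via the path 0 → 7 → 6 → 3 on input xyy.
No string of length < 3 is accepted (BFS exhausts all shorter strings without reaching an accepting state), and xyy is the lexicographically least accepting string of length 3.

xyy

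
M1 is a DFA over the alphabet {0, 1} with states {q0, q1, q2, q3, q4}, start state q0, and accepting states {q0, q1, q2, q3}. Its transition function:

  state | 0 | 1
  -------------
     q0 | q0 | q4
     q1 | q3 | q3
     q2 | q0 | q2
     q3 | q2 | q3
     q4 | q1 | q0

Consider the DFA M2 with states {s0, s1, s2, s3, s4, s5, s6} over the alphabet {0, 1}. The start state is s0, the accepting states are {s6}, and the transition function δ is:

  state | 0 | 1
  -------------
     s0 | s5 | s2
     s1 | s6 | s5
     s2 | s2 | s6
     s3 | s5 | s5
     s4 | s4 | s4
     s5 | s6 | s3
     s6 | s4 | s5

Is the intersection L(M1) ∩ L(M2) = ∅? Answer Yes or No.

The string 00 is accepted by both M1 and M2.
Hence L(M1) ∩ L(M2) ≠ ∅.

No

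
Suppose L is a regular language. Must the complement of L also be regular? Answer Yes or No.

Take a complete DFA for L and swap accepting and non-accepting states; the resulting DFA accepts exactly Σ* \ L.
So the regular languages are closed under complement.

Yes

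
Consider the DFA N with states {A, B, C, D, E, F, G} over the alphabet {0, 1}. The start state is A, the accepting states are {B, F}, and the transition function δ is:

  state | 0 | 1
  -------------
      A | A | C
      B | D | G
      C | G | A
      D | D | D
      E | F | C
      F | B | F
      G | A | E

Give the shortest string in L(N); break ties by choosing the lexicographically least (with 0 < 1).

A breadth-first search from A reaches an accepting state first via the path A → C → G → E → F on input 1010.
No string of length < 4 is accepted (BFS exhausts all shorter strings without reaching an accepting state), and 1010 is the lexicographically least accepting string of length 4.

1010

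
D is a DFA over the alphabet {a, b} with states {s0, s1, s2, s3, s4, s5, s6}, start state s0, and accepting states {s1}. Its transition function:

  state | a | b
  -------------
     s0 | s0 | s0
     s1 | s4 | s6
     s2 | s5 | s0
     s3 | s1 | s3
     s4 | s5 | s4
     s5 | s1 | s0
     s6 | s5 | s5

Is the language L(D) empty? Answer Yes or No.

The states reachable from the start state are {s0}.
None of the accepting states {s1} is reachable, so no string is accepted and L(D) = ∅.

Yes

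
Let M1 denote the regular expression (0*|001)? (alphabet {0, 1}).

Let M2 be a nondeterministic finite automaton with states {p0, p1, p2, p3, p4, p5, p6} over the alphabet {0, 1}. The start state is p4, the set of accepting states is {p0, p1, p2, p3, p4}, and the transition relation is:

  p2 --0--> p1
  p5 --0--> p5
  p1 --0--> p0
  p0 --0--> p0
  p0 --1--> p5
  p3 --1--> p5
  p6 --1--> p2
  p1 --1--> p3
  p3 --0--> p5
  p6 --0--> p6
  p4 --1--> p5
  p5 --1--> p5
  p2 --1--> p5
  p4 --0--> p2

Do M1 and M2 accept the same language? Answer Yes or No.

Converting the expression M1 to a DFA (subset construction, then merging equivalent states) gives the minimal DFA with states {r0, r1, r2, r3, r4, r5}, start state r0, accepting states {r0, r1, r3, r4, r5} and transitions r0: 0→r1, 1→r2; r1: 0→r3, 1→r2; r2: 0→r2, 1→r2; r3: 0→r4, 1→r5; r4: 0→r4, 1→r2; r5: 0→r2, 1→r2.
Exploring the product automaton M1 × M2 from the start pair (r0, p4), following both machines on each input symbol, reaches 6 state pairs: (r0, p4), (r1, p2), (r2, p5), (r3, p1), (r4, p0), (r5, p3).
M1 accepts in {r0, r1, r3, r4, r5} and M2 accepts in {p0, p1, p2, p3, p4}. In every reachable pair the two components are either both accepting — (r0, p4), (r1, p2), (r3, p1), (r4, p0), (r5, p3) — or both non-accepting, so no string is accepted by exactly one of the machines: L(M1) \ L(M2) and L(M2) \ L(M1) are both empty.
Hence every string is accepted by M1 iff it is accepted by M2, and the two languages coincide.

Yes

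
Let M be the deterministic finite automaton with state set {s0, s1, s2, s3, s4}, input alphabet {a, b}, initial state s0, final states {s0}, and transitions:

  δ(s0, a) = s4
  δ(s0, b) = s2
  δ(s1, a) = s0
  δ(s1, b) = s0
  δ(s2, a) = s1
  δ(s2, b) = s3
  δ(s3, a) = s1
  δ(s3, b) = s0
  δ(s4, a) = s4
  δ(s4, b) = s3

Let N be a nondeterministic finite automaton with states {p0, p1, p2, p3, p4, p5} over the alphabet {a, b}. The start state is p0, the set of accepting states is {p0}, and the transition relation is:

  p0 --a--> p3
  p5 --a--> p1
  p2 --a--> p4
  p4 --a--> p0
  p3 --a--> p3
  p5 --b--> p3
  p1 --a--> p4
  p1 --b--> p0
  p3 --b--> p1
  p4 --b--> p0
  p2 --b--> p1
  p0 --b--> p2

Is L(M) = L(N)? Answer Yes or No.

Exploring the product automaton M × N from the start pair (s0, p0), following both machines on each input symbol, reaches 5 state pairs: (s0, p0), (s4, p3), (s2, p2), (s3, p1), (s1, p4).
M accepts in {s0} and N accepts in {p0}. In every reachable pair the two components are either both accepting — (s0, p0) — or both non-accepting, so no string is accepted by exactly one of the machines: L(M) \ L(N) and L(N) \ L(M) are both empty.
Hence every string is accepted by M iff it is accepted by N, and the two languages coincide.

Yes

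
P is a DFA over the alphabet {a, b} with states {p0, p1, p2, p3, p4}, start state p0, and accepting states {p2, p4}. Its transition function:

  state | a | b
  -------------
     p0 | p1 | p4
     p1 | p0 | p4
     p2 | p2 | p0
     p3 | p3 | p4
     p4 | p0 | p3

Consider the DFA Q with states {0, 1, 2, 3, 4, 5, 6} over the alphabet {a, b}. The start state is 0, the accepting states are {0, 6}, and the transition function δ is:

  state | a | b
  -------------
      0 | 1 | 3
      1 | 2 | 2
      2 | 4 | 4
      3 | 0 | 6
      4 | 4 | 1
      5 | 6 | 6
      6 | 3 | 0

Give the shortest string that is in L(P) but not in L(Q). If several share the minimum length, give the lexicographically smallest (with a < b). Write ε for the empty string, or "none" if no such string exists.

The string b is accepted by P but not by Q.
No shorter string lies in the difference, and b is the lexicographically first length-1 string in L(P) \ L(Q).

b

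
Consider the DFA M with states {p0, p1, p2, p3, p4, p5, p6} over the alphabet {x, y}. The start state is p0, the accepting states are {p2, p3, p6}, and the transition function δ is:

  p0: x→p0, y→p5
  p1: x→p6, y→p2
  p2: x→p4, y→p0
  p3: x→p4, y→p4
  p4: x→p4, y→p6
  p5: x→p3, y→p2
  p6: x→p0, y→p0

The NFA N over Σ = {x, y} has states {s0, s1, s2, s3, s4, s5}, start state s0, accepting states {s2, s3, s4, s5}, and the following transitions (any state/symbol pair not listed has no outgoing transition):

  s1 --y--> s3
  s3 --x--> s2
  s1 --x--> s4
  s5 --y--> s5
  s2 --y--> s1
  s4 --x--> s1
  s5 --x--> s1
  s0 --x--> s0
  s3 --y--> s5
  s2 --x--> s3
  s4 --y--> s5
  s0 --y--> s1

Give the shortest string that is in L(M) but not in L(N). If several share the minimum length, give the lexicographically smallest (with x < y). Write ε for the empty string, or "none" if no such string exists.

yyxy

The string yyxy is accepted by M but not by N.
No shorter string lies in the difference, and yyxy is the lexicographically first length-4 string in L(M) \ L(N).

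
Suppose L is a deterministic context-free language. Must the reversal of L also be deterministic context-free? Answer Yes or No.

No

L = {c bⁿaⁿ : n≥0} ∪ {d b²ⁿaⁿ : n≥0} is a DCFL: the first symbol tells a deterministic PDA whether to pop one or two b's per a. Its reversal Lᴿ = {aⁿbⁿ c : n≥0} ∪ {aⁿb²ⁿ d : n≥0} is not. DCFLs are closed under right quotient by regular languages, and Lᴿ/{c, d} = {aⁿbⁿ : n≥0} ∪ {aⁿb²ⁿ : n≥0} — the standard context-free language accepted by no deterministic PDA (intuitively the machine would have to commit to a b-to-a ratio before the distinguishing marker arrives; formally, a DPDA for it would have a single run on aⁿb²ⁿ, accepting after the prefix aⁿbⁿ and accepting again after n more b's; an ordinary PDA that simulates it on a's and b's and, at any moment when it is accepting, may switch to reading only a fresh letter e while feeding each e to the simulation as a b, would accept aⁱbʲeᵏ (k≥1) exactly when both aⁱbʲ and aⁱbʲ⁺ᵏ are in the language, i.e. its language intersected with the regular set a*b*e⁺ would be exactly {aⁿbⁿeⁿ : n≥1} — impossible, since context-free languages are closed under intersection with regular sets and {aⁿbⁿeⁿ} is not context-free). So Lᴿ cannot be a DCFL.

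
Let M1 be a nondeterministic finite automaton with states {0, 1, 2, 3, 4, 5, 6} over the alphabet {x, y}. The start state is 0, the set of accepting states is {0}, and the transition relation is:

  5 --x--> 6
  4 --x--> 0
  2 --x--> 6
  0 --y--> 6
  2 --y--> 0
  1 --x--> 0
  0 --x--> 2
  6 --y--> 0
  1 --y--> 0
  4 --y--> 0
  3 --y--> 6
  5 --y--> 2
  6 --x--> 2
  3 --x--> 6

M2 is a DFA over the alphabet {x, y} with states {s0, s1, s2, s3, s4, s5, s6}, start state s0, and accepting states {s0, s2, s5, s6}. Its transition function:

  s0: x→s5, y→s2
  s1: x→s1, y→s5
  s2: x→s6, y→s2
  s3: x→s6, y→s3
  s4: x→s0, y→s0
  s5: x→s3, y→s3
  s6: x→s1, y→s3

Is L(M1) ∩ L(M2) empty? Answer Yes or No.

The empty string ε is accepted by both M1 and M2.
Hence L(M1) ∩ L(M2) ≠ ∅.

No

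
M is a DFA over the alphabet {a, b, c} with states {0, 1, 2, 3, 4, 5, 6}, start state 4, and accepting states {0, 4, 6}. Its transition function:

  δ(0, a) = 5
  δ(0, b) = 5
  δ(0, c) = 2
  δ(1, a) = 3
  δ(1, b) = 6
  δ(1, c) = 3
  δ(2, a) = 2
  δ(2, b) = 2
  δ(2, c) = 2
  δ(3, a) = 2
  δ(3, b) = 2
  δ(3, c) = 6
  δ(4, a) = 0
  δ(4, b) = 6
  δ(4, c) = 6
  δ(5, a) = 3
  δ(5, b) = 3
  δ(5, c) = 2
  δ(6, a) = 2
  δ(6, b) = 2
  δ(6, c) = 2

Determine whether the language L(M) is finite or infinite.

The useful states (reachable from 4 and able to reach an accepting state) are {0, 3, 4, 5, 6}.
Restricted to these states the transition graph has no cycle, so every accepting path has bounded length and L is finite.

finite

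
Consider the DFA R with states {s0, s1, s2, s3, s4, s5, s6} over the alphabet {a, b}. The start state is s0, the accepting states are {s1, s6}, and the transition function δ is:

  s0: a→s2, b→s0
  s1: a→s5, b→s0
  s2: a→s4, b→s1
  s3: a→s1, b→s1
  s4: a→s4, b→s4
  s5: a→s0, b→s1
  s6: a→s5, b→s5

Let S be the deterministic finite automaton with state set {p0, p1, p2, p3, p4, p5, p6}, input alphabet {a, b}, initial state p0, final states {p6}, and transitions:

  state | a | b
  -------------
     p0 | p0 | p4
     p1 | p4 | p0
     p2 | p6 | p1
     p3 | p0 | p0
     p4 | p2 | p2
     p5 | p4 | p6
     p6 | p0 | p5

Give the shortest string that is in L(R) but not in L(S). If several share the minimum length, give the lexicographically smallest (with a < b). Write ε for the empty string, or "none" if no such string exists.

The string ab is accepted by R but not by S.
No shorter string lies in the difference, and ab is the lexicographically first length-2 string in L(R) \ L(S).

ab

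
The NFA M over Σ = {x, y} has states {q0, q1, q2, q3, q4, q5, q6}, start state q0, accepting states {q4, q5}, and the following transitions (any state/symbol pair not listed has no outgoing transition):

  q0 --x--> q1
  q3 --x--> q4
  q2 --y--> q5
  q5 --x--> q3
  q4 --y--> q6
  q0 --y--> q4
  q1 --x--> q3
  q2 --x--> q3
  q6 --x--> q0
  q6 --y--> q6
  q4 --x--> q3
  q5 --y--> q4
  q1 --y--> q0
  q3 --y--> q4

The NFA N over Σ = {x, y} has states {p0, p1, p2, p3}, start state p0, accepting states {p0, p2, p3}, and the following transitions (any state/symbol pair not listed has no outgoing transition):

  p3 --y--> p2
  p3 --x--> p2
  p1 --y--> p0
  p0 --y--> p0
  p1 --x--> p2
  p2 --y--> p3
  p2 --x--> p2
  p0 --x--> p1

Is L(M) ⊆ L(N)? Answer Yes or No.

Exploring the product automaton M × N from the start pair (q0, p0), following both machines on each input symbol, reaches 14 state pairs: (q0, p0), (q1, p1), (q4, p0), (q3, p2), (q3, p1), (q6, p0), (q4, p2), (q4, p3), (q0, p1), (q6, p3), (q6, p2), (q1, p2), (q0, p2), (q0, p3).
M accepts in {q4, q5} and N accepts in {p0, p2, p3}. The reachable pairs whose M-component is accepting are (q4, p0), (q4, p2), (q4, p3); in each of them the N-component is accepting too, so the product for L(M) \ L(N) (M-component accepting, N-component rejecting) has no reachable accepting pair and the difference is empty.
Hence every string in L(M) is also in L(N).

Yes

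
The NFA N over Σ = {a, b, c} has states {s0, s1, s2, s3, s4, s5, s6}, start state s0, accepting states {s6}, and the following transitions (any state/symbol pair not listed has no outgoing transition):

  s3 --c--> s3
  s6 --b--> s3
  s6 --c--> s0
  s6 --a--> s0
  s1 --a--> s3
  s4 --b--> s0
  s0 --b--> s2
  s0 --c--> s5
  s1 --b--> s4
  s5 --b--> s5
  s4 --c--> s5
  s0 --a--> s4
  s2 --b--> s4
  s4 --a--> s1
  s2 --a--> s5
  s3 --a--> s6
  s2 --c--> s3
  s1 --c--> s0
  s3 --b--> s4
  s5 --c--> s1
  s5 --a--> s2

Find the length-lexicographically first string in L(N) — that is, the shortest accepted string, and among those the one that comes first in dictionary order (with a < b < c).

bca

A breadth-first search from s0 reaches an accepting state first via the path s0 → s2 → s3 → s6 on input bca.
No string of length < 3 is accepted (BFS exhausts all shorter strings without reaching an accepting state), and bca is the lexicographically least accepting string of length 3.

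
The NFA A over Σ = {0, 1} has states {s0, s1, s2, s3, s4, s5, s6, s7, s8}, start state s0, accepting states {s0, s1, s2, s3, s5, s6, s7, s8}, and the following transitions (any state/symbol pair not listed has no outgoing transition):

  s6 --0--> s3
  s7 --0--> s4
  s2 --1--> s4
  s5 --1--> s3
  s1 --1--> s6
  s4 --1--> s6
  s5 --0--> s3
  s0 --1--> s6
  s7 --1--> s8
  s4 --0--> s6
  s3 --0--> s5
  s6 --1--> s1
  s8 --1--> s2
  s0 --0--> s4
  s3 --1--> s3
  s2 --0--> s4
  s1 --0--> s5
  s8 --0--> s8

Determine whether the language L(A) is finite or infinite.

infinite

State s3 is reachable from the start and can reach an accepting state, and it lies on the cycle s3 → s3.
Traversing that cycle any number of times yields accepted strings of unbounded length, so the language is infinite.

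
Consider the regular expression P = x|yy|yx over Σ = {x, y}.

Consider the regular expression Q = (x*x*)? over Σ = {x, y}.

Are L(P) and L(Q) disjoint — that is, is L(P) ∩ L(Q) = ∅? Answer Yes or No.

No

The string x is accepted by both P and Q.
Hence L(P) ∩ L(Q) ≠ ∅.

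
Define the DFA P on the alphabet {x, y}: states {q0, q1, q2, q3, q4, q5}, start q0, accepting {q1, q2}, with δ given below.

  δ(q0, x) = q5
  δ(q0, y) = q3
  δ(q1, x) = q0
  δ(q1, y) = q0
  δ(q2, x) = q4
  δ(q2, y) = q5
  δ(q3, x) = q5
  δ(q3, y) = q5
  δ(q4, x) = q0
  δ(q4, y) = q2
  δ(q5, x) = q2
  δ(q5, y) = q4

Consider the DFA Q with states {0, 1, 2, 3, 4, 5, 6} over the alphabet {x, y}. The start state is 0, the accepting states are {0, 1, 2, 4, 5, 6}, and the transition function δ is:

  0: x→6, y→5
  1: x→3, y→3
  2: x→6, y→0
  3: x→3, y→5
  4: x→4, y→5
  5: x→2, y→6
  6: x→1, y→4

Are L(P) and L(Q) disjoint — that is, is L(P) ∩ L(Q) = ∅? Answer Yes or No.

No

The string xx is accepted by both P and Q.
Hence L(P) ∩ L(Q) ≠ ∅.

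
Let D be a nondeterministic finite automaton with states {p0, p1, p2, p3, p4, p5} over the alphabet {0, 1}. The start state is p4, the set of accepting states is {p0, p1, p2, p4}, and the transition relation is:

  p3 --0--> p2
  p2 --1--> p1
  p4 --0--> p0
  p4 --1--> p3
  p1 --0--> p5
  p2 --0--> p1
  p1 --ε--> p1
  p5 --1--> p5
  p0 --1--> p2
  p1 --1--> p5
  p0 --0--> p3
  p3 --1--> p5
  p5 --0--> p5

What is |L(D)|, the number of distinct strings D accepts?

11

The useful subgraph on states {p0, p1, p2, p3, p4} is acyclic, so L(D) is finite; the longest accepting path visits 5 useful states, giving maximum string length 4.
Counting accepting paths from p4 by length: 1 of length 0, 1 of length 1, 2 of length 2, 5 of length 3, 2 of length 4. Total 11.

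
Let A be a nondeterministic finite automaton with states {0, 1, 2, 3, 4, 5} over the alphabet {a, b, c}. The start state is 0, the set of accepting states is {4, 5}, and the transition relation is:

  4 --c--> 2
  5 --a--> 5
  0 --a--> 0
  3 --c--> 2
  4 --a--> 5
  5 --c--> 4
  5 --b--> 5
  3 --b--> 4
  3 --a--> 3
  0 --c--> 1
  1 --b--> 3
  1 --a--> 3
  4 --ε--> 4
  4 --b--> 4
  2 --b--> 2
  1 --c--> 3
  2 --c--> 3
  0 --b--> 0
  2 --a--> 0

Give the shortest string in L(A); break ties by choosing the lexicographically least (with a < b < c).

cab

A breadth-first search from 0 reaches an accepting state first via the path 0 → 1 → 3 → 4 on input cab.
No string of length < 3 is accepted (BFS exhausts all shorter strings without reaching an accepting state), and cab is the lexicographically least accepting string of length 3.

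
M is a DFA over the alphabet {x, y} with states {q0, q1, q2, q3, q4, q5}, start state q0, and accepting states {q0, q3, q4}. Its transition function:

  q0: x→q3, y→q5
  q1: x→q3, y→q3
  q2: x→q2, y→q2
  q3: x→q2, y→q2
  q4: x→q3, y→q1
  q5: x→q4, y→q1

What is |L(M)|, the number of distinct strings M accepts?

8

The useful subgraph on states {q0, q1, q3, q4, q5} is acyclic, so L(M) is finite; the longest accepting path visits 5 useful states, giving maximum string length 4.
Counting accepting paths from q0 by length: 1 of length 0, 1 of length 1, 1 of length 2, 3 of length 3, 2 of length 4. Total 8.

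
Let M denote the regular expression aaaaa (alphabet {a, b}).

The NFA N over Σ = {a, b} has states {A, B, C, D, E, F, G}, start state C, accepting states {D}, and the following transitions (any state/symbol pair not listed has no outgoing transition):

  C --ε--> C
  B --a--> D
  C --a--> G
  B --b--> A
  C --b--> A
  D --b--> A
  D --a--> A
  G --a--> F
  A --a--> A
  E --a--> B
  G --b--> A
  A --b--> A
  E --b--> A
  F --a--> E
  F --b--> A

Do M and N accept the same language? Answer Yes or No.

Converting the expression M to a DFA (subset construction, then merging equivalent states) gives the minimal DFA with states {m0, m1, m2, m3, m4, m5, m6}, start state m0, accepting states {m6} and transitions m0: a→m1, b→m2; m1: a→m3, b→m2; m2: a→m2, b→m2; m3: a→m4, b→m2; m4: a→m5, b→m2; m5: a→m6, b→m2; m6: a→m2, b→m2.
Exploring the product automaton M × N from the start pair (m0, C), following both machines on each input symbol, reaches 7 state pairs: (m0, C), (m1, G), (m2, A), (m3, F), (m4, E), (m5, B), (m6, D).
M accepts in {m6} and N accepts in {D}. In every reachable pair the two components are either both accepting — (m6, D) — or both non-accepting, so no string is accepted by exactly one of the machines: L(M) \ L(N) and L(N) \ L(M) are both empty.
Hence every string is accepted by M iff it is accepted by N, and the two languages coincide.

Yes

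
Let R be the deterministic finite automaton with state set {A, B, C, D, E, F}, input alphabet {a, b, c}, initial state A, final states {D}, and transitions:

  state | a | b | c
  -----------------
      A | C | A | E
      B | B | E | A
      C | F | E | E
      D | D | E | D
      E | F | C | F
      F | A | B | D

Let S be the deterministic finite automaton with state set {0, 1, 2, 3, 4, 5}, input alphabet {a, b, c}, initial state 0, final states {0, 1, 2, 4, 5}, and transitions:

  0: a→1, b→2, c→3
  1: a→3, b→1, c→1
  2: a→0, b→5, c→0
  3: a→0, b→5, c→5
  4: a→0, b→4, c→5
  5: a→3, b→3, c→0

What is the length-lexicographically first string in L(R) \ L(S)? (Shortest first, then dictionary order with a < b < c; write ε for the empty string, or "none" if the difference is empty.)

The string cac is accepted by R but not by S.
No shorter string lies in the difference, and cac is the lexicographically first length-3 string in L(R) \ L(S).

cac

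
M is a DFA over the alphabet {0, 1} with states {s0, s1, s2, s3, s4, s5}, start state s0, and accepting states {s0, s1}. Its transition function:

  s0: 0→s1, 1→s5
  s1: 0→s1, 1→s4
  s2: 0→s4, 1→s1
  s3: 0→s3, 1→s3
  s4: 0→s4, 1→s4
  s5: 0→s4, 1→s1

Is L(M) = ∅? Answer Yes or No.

No

The empty string ε is accepted: the run s0 ends in the accepting state s0.
Since at least one string is accepted, L(M) is not empty.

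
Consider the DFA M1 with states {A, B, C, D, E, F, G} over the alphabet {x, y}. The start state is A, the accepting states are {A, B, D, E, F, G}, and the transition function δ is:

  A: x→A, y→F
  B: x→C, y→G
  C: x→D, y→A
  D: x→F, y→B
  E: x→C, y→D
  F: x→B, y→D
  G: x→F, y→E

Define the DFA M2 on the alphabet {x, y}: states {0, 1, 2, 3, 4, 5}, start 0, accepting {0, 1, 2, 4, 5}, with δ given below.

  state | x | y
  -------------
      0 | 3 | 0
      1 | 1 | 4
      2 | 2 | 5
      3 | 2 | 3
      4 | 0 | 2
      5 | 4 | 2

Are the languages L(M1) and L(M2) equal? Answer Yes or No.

No

The string x is accepted by M1 but rejected by M2.
So L(M1) ≠ L(M2).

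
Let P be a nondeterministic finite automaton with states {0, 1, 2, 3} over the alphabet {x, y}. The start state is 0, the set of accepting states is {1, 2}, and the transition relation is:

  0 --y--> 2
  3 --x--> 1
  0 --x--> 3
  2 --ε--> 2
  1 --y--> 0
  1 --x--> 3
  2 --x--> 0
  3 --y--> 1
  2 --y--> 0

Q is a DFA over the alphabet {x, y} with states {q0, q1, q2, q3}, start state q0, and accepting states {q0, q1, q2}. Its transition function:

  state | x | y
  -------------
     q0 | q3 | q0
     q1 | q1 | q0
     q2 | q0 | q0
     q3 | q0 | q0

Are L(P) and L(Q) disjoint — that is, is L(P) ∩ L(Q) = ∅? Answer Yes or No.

The string y is accepted by both P and Q.
Hence L(P) ∩ L(Q) ≠ ∅.

No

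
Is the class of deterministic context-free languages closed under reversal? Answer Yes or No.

No

L = {c bⁿaⁿ : n≥0} ∪ {d b²ⁿaⁿ : n≥0} is a DCFL: the first symbol tells a deterministic PDA whether to pop one or two b's per a. Its reversal Lᴿ = {aⁿbⁿ c : n≥0} ∪ {aⁿb²ⁿ d : n≥0} is not. DCFLs are closed under right quotient by regular languages, and Lᴿ/{c, d} = {aⁿbⁿ : n≥0} ∪ {aⁿb²ⁿ : n≥0} — the standard context-free language accepted by no deterministic PDA (intuitively the machine would have to commit to a b-to-a ratio before the distinguishing marker arrives; formally, a DPDA for it would have a single run on aⁿb²ⁿ, accepting after the prefix aⁿbⁿ and accepting again after n more b's; an ordinary PDA that simulates it on a's and b's and, at any moment when it is accepting, may switch to reading only a fresh letter e while feeding each e to the simulation as a b, would accept aⁱbʲeᵏ (k≥1) exactly when both aⁱbʲ and aⁱbʲ⁺ᵏ are in the language, i.e. its language intersected with the regular set a*b*e⁺ would be exactly {aⁿbⁿeⁿ : n≥1} — impossible, since context-free languages are closed under intersection with regular sets and {aⁿbⁿeⁿ} is not context-free). So Lᴿ cannot be a DCFL.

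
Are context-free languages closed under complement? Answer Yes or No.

No

CFLs are closed under union, so if they were also closed under complement they would be closed under intersection by De Morgan (L₁ ∩ L₂ is the complement of the union of the complements). But {aⁿbⁿcᵐ} ∩ {aᵐbⁿcⁿ} = {aⁿbⁿcⁿ} is not context-free although both operands are.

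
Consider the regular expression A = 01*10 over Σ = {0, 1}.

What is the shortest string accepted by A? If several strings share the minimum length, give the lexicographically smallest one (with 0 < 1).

By inspection of the expression, no string of length less than 3 matches, and 010 is the lexicographically first match of length 3.

010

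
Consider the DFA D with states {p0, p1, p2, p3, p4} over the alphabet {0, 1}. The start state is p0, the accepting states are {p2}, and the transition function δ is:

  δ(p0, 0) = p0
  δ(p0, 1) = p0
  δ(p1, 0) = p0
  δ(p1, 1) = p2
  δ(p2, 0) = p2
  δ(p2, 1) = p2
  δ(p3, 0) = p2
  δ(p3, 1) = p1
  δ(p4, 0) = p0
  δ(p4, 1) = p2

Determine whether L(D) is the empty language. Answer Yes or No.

Yes

The states reachable from the start state are {p0}.
None of the accepting states {p2} is reachable, so no string is accepted and L(D) = ∅.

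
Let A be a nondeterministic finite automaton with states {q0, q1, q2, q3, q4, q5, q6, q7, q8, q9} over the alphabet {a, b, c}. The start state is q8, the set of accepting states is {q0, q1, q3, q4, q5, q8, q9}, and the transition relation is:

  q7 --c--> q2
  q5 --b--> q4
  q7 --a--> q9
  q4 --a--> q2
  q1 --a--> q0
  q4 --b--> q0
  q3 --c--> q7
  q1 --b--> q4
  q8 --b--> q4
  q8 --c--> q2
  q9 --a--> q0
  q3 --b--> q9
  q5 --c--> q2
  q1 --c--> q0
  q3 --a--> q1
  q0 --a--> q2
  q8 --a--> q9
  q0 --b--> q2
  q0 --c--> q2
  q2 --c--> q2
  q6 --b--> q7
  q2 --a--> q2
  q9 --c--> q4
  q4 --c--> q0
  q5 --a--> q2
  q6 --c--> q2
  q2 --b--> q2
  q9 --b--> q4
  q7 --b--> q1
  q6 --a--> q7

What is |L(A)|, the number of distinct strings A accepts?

The useful subgraph on states {q0, q4, q8, q9} is acyclic, so L(A) is finite; the longest accepting path visits 4 useful states, giving maximum string length 3.
Counting accepting paths from q8 by length: 1 of length 0, 2 of length 1, 5 of length 2, 4 of length 3. Total 12.

12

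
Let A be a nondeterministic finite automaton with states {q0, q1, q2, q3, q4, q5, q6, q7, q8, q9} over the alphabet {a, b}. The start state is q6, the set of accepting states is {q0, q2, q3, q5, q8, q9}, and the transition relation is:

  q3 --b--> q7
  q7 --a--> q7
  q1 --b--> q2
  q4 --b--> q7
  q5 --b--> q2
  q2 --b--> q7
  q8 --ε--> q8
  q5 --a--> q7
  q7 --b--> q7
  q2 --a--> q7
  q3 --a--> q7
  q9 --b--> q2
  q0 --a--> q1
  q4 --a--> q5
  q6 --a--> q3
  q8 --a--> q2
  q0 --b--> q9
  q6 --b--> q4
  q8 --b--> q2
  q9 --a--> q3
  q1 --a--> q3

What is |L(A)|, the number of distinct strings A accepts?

3

The useful subgraph on states {q2, q3, q4, q5, q6} is acyclic, so L(A) is finite; the longest accepting path visits 4 useful states, giving maximum string length 3.
Counting accepting paths from q6 by length: 1 of length 1, 1 of length 2, 1 of length 3. Total 3.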